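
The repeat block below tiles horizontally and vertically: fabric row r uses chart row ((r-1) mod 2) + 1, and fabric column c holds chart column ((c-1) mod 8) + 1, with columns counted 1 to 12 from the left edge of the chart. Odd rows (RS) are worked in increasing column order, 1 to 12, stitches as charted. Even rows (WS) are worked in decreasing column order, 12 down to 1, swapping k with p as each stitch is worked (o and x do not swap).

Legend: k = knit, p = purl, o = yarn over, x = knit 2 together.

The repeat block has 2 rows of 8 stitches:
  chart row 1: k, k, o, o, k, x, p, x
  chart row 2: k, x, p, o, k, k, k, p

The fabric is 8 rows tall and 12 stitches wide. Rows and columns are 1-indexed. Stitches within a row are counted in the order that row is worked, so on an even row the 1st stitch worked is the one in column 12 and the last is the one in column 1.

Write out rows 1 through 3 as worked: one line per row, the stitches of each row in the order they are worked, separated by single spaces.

Row 1: chart row 1, RS - tile across columns 1-12 and work as-is.
Row 2: chart row 2, WS - tiled (columns 1-12): k x p o k k k p k x p o; work from column 12 back to 1 with k<->p swapped.
Row 3: chart row 1, RS - tile across columns 1-12 and work as-is.

Result:
k k o o k x p x k k o o
o k x p k p p p o k x p
k k o o k x p x k k o o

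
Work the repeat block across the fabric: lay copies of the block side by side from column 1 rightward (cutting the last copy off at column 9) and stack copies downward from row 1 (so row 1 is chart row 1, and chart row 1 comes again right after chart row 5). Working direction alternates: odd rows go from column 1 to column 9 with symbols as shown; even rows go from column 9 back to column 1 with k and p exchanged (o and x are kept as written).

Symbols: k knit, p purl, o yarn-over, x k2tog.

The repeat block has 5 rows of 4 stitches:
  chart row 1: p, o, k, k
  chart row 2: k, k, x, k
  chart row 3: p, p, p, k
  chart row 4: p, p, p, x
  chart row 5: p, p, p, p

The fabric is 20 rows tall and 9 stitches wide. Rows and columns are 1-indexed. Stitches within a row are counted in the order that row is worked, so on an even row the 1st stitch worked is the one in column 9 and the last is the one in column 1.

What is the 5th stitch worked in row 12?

Stitch:
p

Derivation:
For row 12: chart row = ((12-1) mod 5) + 1 = 2; this is a WS (even) row.
Chart row 2 tiled across columns 1-9: k k x k k k x k k
WS row: flip the tiled sequence (start at column 9) and apply k<->p; o and x stay.
Row 12 as worked: p p x p p p x p p
Counting 5 along the worked row gives p.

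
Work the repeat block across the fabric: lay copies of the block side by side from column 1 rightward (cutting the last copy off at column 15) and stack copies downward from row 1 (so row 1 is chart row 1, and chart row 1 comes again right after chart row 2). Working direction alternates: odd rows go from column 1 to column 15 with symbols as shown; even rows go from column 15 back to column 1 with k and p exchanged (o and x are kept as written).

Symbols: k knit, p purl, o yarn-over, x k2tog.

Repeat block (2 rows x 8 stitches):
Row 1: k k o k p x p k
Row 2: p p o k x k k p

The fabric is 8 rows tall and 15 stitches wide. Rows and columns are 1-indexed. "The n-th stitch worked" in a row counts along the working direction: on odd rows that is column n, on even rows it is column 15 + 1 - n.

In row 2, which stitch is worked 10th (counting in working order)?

Result:
p

Derivation:
Row 2 uses chart row ((2-1) mod 2)+1 = 2. Row 2 is even, so WS.
Chart row 2 tiled across columns 1-15: p p o k x k k p p p o k x k k
WS: work from column 15 back to column 1 (reverse the tiled row), swapping k<->p (o and x unchanged).
Row 2 as worked: p p x p o k k k p p x p o k k
The 10th stitch worked is p.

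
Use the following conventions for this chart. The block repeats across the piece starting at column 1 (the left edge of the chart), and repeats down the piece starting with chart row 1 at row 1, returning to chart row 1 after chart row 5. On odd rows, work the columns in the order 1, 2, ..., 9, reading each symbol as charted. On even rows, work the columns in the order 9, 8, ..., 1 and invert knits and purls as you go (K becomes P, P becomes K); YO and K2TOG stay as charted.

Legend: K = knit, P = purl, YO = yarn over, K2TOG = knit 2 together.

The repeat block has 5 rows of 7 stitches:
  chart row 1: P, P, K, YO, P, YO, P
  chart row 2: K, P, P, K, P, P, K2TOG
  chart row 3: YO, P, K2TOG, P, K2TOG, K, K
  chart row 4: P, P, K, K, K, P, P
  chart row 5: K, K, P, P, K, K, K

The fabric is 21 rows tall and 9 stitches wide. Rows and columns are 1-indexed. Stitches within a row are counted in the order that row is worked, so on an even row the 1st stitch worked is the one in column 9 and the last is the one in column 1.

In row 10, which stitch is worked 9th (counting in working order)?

Row 10 uses chart row ((10-1) mod 5)+1 = 5. Row 10 is even, so WS.
Chart row 5 tiled across columns 1-9: K K P P K K K K K
WS: work from column 9 back to column 1 (reverse the tiled row), swapping K<->P (YO and K2TOG unchanged).
Row 10 as worked: P P P P P K K P P
The 9th stitch worked is P.

Stitch:
P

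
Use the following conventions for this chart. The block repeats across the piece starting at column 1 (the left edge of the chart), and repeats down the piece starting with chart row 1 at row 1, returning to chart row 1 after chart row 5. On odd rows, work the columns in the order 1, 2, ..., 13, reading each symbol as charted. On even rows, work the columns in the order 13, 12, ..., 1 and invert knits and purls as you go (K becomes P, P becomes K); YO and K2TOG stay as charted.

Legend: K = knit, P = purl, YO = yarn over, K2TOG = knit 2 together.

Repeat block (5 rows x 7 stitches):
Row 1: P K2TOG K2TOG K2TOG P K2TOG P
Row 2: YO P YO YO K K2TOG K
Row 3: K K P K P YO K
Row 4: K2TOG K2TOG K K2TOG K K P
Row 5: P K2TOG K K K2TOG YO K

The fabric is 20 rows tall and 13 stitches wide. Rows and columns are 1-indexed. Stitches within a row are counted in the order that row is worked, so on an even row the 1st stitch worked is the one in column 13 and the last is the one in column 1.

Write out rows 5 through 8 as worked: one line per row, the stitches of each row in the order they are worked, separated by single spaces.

Rows as worked:
P K2TOG K K K2TOG YO K P K2TOG K K K2TOG YO
K2TOG K K2TOG K2TOG K2TOG K K K2TOG K K2TOG K2TOG K2TOG K
YO P YO YO K K2TOG K YO P YO YO K K2TOG
YO K P K P P P YO K P K P P

Derivation:
Row 5: chart row 5, RS - tile across columns 1-13 and work as-is.
Row 6: chart row 1, WS - tiled (columns 1-13): P K2TOG K2TOG K2TOG P K2TOG P P K2TOG K2TOG K2TOG P K2TOG; work from column 13 back to 1 with K<->P swapped.
Row 7: chart row 2, RS - tile across columns 1-13 and work as-is.
Row 8: chart row 3, WS - tiled (columns 1-13): K K P K P YO K K K P K P YO; work from column 13 back to 1 with K<->P swapped.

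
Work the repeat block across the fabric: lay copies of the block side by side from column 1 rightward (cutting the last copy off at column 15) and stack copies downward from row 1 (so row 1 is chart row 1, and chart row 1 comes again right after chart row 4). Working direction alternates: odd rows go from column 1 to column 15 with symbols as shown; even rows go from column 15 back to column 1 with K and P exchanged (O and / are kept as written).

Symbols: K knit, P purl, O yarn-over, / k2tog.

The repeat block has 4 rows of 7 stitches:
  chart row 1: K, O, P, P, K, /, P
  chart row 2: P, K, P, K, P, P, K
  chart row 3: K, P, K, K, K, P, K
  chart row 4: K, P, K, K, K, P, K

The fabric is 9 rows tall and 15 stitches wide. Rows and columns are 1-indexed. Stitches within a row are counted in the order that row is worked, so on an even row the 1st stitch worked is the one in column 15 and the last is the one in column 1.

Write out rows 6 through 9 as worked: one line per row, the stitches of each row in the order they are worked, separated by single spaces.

Row 6: chart row 2, WS - tiled (columns 1-15): P K P K P P K P K P K P P K P; work from column 15 back to 1 with K<->P swapped.
Row 7: chart row 3, RS - tile across columns 1-15 and work as-is.
Row 8: chart row 4, WS - tiled (columns 1-15): K P K K K P K K P K K K P K K; work from column 15 back to 1 with K<->P swapped.
Row 9: chart row 1, RS - tile across columns 1-15 and work as-is.

Result:
K P K K P K P K P K K P K P K
K P K K K P K K P K K K P K K
P P K P P P K P P K P P P K P
K O P P K / P K O P P K / P K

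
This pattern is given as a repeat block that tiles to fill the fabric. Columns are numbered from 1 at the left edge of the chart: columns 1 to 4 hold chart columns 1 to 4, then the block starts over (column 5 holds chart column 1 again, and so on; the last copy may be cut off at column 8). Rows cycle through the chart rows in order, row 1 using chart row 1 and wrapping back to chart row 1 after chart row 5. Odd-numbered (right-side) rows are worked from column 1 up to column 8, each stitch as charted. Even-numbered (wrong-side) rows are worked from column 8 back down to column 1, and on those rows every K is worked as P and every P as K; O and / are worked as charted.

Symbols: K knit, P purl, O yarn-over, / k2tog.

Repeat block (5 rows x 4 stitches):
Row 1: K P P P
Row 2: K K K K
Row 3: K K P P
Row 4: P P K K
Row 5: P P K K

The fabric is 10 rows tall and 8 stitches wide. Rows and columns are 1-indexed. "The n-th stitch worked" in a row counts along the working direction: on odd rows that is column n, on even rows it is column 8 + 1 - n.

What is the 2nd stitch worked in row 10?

Row 10: (10-1) mod 5 = 4, so use chart row 5. Even row -> WS.
Chart row 5 tiled across columns 1-8: P P K K P P K K
WS: work from column 8 back to column 1 (reverse the tiled row), swapping K<->P (O and / unchanged).
Row 10 as worked: P P K K P P K K
The 2nd stitch worked is P.

Result:
P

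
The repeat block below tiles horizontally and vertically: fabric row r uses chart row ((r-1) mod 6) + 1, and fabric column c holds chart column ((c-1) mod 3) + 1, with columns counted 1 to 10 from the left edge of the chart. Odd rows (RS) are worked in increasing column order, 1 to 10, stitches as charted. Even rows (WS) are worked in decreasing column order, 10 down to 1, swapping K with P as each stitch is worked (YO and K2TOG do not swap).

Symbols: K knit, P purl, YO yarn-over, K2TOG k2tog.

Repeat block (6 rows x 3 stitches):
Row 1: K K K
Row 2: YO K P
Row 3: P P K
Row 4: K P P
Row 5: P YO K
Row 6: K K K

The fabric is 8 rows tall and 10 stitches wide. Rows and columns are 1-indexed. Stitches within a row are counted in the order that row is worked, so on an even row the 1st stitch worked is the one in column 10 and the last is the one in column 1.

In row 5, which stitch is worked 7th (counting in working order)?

== STITCH ==
P

Derivation:
For row 5: chart row = ((5-1) mod 6) + 1 = 5; this is a RS (odd) row.
Chart row 5 tiled across columns 1-10: P YO K P YO K P YO K P
Right side: take the tiled row as-is (worked left to right from column 1).
Counting 7 along the worked row gives P.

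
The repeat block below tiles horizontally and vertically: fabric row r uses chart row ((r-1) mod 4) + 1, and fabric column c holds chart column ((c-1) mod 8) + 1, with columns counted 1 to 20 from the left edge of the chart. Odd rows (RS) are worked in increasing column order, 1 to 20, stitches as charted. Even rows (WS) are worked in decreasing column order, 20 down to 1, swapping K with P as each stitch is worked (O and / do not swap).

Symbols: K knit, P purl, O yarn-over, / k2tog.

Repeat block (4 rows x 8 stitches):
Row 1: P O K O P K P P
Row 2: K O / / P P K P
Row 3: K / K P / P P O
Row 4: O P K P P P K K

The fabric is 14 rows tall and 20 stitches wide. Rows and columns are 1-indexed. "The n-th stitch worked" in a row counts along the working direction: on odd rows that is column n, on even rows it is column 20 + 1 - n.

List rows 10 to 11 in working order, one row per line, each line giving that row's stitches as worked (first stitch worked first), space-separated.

== ROWS AS WORKED ==
/ / O P K P K K / / O P K P K K / / O P
K / K P / P P O K / K P / P P O K / K P

Derivation:
Row 10: chart row 2, WS - tiled (columns 1-20): K O / / P P K P K O / / P P K P K O / /; work from column 20 back to 1 with K<->P swapped.
Row 11: chart row 3, RS - tile across columns 1-20 and work as-is.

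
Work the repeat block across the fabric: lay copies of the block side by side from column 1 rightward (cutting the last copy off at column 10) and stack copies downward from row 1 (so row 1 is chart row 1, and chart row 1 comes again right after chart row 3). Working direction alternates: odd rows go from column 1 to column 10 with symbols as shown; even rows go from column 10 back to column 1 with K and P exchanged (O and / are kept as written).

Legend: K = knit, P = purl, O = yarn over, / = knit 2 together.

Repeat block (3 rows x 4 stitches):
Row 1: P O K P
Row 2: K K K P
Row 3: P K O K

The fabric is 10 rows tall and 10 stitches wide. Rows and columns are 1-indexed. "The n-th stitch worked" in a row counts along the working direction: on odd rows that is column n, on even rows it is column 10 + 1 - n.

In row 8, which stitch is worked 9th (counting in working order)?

== STITCH ==
P

Derivation:
Row 8: (8-1) mod 3 = 1, so use chart row 2. Even row -> WS.
Chart row 2 tiled across columns 1-10: K K K P K K K P K K
WS row: flip the tiled sequence (start at column 10) and apply K<->P; O and / stay.
Row 8 as worked: P P K P P P K P P P
Counting 9 along the worked row gives P.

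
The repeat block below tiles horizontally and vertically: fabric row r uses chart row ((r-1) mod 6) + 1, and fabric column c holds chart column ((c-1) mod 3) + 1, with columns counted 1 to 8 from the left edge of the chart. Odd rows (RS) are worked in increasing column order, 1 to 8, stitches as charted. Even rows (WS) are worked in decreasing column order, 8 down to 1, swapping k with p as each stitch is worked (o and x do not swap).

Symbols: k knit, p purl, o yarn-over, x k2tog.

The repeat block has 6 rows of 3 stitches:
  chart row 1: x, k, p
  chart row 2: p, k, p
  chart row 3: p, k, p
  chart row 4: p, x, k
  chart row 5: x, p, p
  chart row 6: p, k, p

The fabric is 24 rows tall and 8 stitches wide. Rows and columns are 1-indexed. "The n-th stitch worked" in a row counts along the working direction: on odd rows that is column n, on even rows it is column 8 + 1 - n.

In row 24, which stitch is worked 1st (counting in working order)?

== STITCH ==
p

Derivation:
Row 24 uses chart row ((24-1) mod 6)+1 = 6. Row 24 is even, so WS.
Chart row 6 tiled across columns 1-8: p k p p k p p k
WS row: flip the tiled sequence (start at column 8) and apply k<->p; o and x stay.
Row 24 as worked: p k k p k k p k
The 1st stitch worked is p.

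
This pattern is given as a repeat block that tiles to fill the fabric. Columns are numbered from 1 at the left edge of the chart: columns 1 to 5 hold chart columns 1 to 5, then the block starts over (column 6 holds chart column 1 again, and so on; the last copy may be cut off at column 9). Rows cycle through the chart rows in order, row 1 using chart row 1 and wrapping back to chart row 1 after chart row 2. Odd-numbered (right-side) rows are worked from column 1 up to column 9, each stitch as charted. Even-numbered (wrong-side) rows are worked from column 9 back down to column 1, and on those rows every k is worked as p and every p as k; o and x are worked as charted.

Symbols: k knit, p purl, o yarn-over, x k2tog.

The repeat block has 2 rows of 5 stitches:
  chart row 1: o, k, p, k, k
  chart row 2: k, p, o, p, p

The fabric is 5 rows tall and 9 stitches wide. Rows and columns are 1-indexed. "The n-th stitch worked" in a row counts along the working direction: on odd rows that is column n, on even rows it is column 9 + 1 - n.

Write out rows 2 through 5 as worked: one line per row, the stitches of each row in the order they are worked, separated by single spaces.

== ROWS AS WORKED ==
k o k p k k o k p
o k p k k o k p k
k o k p k k o k p
o k p k k o k p k

Derivation:
Row 2: chart row 2, WS - tiled (columns 1-9): k p o p p k p o p; work from column 9 back to 1 with k<->p swapped.
Row 3: chart row 1, RS - tile across columns 1-9 and work as-is.
Row 4: chart row 2, WS - tiled (columns 1-9): k p o p p k p o p; work from column 9 back to 1 with k<->p swapped.
Row 5: chart row 1, RS - tile across columns 1-9 and work as-is.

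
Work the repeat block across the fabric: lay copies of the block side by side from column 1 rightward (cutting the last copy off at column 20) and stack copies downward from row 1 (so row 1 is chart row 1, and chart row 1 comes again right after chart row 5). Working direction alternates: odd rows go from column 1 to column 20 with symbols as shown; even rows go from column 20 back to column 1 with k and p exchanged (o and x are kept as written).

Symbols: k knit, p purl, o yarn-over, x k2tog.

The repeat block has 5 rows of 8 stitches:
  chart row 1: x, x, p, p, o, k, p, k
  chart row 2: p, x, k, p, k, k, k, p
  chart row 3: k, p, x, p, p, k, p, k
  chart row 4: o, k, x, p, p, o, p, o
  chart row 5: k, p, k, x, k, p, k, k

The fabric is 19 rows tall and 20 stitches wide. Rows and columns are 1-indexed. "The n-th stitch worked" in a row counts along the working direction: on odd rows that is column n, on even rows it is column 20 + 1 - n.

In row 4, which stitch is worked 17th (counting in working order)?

Result:
k

Derivation:
Row 4: (4-1) mod 5 = 3, so use chart row 4. Even row -> WS.
Chart row 4 tiled across columns 1-20: o k x p p o p o o k x p p o p o o k x p
Wrong side: read the tiled row from column 20 down to 1 and exchange k with p (leave o, x).
Row 4 as worked: k x p o o k o k k x p o o k o k k x p o
The 17th stitch worked is k.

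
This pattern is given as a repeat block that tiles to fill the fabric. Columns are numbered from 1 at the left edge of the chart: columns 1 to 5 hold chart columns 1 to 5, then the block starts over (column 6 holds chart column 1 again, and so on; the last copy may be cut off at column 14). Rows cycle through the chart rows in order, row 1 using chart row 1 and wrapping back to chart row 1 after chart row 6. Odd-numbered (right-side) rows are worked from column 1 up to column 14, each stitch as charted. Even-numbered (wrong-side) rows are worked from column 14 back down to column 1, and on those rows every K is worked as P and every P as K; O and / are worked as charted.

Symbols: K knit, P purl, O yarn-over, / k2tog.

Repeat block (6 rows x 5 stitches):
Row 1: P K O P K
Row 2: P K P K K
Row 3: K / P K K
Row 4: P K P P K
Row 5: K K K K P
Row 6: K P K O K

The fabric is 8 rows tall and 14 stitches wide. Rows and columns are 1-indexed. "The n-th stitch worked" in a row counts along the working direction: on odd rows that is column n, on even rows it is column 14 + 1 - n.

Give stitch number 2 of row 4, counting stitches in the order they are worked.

Row 4: (4-1) mod 6 = 3, so use chart row 4. Even row -> WS.
Chart row 4 tiled across columns 1-14: P K P P K P K P P K P K P P
WS row: flip the tiled sequence (start at column 14) and apply K<->P; O and / stay.
Row 4 as worked: K K P K P K K P K P K K P K
Counting 2 along the worked row gives K.

== STITCH ==
K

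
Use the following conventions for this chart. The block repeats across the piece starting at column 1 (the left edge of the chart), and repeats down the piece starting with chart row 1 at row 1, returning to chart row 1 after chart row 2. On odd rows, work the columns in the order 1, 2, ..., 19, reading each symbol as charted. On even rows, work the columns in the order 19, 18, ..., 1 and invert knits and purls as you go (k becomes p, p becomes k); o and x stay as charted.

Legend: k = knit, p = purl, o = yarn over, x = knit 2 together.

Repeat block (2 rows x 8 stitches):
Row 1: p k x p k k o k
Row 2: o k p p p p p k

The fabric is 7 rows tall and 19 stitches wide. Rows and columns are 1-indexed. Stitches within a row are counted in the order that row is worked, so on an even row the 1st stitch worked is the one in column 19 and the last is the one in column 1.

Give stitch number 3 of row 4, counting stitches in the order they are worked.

Row 4 uses chart row ((4-1) mod 2)+1 = 2. Row 4 is even, so WS.
Chart row 2 tiled across columns 1-19: o k p p p p p k o k p p p p p k o k p
Wrong side: read the tiled row from column 19 down to 1 and exchange k with p (leave o, x).
Row 4 as worked: k p o p k k k k k p o p k k k k k p o
Counting 3 along the worked row gives o.

Stitch:
o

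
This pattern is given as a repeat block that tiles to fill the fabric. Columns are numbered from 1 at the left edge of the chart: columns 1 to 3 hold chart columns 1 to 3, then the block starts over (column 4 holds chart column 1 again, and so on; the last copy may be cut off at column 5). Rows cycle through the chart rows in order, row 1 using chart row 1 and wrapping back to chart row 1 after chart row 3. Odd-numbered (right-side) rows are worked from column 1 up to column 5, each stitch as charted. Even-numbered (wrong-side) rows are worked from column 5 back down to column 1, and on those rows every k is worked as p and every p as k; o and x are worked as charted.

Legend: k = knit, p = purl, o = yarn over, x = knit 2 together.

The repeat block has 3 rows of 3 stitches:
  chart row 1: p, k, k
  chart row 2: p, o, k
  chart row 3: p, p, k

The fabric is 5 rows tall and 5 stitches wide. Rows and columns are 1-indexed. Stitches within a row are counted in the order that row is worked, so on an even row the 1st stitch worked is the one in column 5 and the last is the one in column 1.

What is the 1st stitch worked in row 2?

== STITCH ==
o

Derivation:
Row 2 uses chart row ((2-1) mod 3)+1 = 2. Row 2 is even, so WS.
Chart row 2 tiled across columns 1-5: p o k p o
WS: work from column 5 back to column 1 (reverse the tiled row), swapping k<->p (o and x unchanged).
Row 2 as worked: o k p o k
Counting 1 along the worked row gives o.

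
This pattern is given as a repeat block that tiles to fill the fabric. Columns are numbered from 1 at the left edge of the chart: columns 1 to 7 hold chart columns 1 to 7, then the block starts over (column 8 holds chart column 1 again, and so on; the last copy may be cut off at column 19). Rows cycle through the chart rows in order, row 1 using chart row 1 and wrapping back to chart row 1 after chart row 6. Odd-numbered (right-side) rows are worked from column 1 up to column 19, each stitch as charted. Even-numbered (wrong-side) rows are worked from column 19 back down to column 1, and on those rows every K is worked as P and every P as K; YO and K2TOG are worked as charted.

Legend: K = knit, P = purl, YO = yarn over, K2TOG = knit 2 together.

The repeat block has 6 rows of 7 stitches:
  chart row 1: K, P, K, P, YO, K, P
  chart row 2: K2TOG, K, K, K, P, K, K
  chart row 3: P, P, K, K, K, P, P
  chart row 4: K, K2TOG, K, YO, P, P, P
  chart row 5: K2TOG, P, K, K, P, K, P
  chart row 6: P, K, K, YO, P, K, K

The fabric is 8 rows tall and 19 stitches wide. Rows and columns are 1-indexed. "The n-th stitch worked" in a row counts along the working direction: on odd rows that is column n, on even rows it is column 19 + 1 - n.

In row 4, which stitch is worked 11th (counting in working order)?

== STITCH ==
K2TOG

Derivation:
Row 4: (4-1) mod 6 = 3, so use chart row 4. Even row -> WS.
Chart row 4 tiled across columns 1-19: K K2TOG K YO P P P K K2TOG K YO P P P K K2TOG K YO P
WS row: flip the tiled sequence (start at column 19) and apply K<->P; YO and K2TOG stay.
Row 4 as worked: K YO P K2TOG P K K K YO P K2TOG P K K K YO P K2TOG P
The 11th stitch worked is K2TOG.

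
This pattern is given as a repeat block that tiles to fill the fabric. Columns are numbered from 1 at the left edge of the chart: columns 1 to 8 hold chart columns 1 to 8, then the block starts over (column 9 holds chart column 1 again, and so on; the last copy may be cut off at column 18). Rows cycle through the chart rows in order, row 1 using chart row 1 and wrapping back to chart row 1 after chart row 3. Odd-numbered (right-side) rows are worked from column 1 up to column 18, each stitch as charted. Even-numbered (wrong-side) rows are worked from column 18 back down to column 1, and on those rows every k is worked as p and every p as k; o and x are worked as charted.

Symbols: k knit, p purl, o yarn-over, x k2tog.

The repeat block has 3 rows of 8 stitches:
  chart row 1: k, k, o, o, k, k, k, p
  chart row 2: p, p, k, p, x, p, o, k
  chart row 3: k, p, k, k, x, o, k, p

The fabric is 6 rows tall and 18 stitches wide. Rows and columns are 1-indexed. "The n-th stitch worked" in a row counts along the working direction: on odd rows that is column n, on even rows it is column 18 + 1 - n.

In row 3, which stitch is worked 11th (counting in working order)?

Result:
k

Derivation:
Row 3 uses chart row ((3-1) mod 3)+1 = 3. Row 3 is odd, so RS.
Chart row 3 tiled across columns 1-18: k p k k x o k p k p k k x o k p k p
RS row: no reversal, no swap; stitch n worked = column n.
Counting 11 along the worked row gives k.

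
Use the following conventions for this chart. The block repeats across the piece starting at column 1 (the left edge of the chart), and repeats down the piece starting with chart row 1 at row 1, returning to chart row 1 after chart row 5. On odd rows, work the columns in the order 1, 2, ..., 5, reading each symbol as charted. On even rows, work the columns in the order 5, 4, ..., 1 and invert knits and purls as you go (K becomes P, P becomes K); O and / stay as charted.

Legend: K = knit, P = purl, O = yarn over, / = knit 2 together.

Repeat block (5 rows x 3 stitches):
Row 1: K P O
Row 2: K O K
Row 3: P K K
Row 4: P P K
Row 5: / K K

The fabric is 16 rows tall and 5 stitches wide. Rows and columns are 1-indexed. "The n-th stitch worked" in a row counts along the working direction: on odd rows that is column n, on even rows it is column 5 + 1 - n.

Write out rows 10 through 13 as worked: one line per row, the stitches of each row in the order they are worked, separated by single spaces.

Rows as worked:
P / P P /
K P O K P
O P P O P
P K K P K

Derivation:
Row 10: chart row 5, WS - tiled (columns 1-5): / K K / K; work from column 5 back to 1 with K<->P swapped.
Row 11: chart row 1, RS - tile across columns 1-5 and work as-is.
Row 12: chart row 2, WS - tiled (columns 1-5): K O K K O; work from column 5 back to 1 with K<->P swapped.
Row 13: chart row 3, RS - tile across columns 1-5 and work as-is.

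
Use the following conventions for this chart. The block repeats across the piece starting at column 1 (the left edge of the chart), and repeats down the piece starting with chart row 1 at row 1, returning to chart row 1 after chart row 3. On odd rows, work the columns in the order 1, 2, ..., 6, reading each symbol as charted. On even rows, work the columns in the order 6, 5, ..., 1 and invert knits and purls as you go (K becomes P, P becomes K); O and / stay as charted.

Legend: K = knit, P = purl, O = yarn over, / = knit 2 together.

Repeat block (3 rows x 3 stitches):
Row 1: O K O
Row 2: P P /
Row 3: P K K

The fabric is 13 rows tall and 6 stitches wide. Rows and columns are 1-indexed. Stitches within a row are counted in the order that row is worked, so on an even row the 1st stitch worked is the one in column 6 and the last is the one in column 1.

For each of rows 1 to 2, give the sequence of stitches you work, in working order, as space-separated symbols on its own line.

== ROWS AS WORKED ==
O K O O K O
/ K K / K K

Derivation:
Row 1: chart row 1, RS - tile across columns 1-6 and work as-is.
Row 2: chart row 2, WS - tiled (columns 1-6): P P / P P /; work from column 6 back to 1 with K<->P swapped.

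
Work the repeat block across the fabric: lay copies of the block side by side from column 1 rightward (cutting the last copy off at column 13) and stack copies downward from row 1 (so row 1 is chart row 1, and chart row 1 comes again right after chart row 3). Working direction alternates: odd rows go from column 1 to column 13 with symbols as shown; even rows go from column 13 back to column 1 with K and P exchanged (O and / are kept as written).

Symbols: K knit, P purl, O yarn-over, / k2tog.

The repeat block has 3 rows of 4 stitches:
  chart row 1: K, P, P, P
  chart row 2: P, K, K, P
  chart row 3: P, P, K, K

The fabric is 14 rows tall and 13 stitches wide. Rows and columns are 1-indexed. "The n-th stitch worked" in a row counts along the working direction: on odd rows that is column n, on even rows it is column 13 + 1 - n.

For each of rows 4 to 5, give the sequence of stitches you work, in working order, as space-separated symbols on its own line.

Result:
P K K K P K K K P K K K P
P K K P P K K P P K K P P

Derivation:
Row 4: chart row 1, WS - tiled (columns 1-13): K P P P K P P P K P P P K; work from column 13 back to 1 with K<->P swapped.
Row 5: chart row 2, RS - tile across columns 1-13 and work as-is.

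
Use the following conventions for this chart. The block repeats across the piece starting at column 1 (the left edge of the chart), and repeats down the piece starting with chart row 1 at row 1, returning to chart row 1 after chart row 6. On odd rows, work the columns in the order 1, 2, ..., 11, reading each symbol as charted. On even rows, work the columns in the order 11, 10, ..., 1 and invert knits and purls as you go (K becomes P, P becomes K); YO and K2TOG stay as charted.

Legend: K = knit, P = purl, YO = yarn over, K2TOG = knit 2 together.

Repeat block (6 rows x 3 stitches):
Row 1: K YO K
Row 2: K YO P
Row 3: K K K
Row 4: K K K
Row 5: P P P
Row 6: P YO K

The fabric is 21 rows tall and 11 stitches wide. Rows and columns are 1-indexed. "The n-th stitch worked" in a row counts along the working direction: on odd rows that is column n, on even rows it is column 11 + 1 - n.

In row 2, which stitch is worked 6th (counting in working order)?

For row 2: chart row = ((2-1) mod 6) + 1 = 2; this is a WS (even) row.
Chart row 2 tiled across columns 1-11: K YO P K YO P K YO P K YO
WS row: flip the tiled sequence (start at column 11) and apply K<->P; YO and K2TOG stay.
Row 2 as worked: YO P K YO P K YO P K YO P
Counting 6 along the worked row gives K.

== STITCH ==
K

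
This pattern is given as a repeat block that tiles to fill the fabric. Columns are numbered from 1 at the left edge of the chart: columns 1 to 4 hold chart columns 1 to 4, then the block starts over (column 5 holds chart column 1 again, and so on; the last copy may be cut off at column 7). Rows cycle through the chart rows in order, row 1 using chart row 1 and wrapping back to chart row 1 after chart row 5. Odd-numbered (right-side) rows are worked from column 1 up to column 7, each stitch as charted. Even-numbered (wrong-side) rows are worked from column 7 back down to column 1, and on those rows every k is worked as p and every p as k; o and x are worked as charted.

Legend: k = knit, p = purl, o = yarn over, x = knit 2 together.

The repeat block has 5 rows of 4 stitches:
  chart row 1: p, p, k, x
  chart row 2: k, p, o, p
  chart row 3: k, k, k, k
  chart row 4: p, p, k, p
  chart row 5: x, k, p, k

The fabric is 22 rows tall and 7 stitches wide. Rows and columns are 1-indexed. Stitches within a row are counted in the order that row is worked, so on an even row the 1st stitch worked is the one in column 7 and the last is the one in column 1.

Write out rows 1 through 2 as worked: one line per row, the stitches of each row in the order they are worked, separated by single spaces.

Row 1: chart row 1, RS - tile across columns 1-7 and work as-is.
Row 2: chart row 2, WS - tiled (columns 1-7): k p o p k p o; work from column 7 back to 1 with k<->p swapped.

Rows as worked:
p p k x p p k
o k p k o k p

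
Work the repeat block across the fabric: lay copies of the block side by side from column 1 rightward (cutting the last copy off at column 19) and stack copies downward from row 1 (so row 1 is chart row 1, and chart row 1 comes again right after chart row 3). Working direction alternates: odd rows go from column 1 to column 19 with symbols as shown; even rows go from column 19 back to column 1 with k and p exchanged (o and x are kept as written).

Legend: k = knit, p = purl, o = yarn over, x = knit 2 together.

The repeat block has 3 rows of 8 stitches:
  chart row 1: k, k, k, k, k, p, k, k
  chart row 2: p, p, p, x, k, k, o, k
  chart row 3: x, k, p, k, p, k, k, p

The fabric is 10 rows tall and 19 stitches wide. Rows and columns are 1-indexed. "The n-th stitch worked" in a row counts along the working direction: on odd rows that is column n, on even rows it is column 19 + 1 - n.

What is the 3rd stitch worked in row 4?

Result:
p

Derivation:
For row 4: chart row = ((4-1) mod 3) + 1 = 1; this is a WS (even) row.
Chart row 1 tiled across columns 1-19: k k k k k p k k k k k k k p k k k k k
WS row: flip the tiled sequence (start at column 19) and apply k<->p; o and x stay.
Row 4 as worked: p p p p p k p p p p p p p k p p p p p
Stitch 3 in working order -> p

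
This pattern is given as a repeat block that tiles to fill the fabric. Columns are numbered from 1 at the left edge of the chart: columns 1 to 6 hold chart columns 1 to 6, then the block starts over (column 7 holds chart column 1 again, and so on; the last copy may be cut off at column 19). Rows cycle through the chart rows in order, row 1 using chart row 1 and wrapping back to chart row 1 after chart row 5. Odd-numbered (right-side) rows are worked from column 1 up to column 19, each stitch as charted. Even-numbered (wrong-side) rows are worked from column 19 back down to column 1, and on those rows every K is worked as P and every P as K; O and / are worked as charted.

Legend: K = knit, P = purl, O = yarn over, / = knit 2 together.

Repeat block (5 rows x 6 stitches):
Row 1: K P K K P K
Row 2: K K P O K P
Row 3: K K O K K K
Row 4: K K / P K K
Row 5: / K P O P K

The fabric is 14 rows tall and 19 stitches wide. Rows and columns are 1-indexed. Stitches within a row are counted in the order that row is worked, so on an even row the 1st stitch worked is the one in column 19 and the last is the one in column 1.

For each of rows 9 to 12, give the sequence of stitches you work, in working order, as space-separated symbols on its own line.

== ROWS AS WORKED ==
K K / P K K K K / P K K K K / P K K K
/ P K O K P / P K O K P / P K O K P /
K P K K P K K P K K P K K P K K P K K
P K P O K P P K P O K P P K P O K P P

Derivation:
Row 9: chart row 4, RS - tile across columns 1-19 and work as-is.
Row 10: chart row 5, WS - tiled (columns 1-19): / K P O P K / K P O P K / K P O P K /; work from column 19 back to 1 with K<->P swapped.
Row 11: chart row 1, RS - tile across columns 1-19 and work as-is.
Row 12: chart row 2, WS - tiled (columns 1-19): K K P O K P K K P O K P K K P O K P K; work from column 19 back to 1 with K<->P swapped.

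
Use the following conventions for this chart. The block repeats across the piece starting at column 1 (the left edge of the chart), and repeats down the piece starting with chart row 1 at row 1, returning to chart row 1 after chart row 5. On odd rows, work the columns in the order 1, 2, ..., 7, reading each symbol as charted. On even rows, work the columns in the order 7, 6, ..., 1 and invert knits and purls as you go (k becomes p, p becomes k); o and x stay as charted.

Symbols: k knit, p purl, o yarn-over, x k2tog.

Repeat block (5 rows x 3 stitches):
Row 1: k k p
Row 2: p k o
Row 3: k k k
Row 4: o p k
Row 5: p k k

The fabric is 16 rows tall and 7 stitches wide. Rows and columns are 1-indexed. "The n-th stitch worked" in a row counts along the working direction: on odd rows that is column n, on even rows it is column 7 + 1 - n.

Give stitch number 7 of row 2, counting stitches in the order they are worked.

Row 2: (2-1) mod 5 = 1, so use chart row 2. Even row -> WS.
Chart row 2 tiled across columns 1-7: p k o p k o p
Wrong side: read the tiled row from column 7 down to 1 and exchange k with p (leave o, x).
Row 2 as worked: k o p k o p k
Counting 7 along the worked row gives k.

== STITCH ==
k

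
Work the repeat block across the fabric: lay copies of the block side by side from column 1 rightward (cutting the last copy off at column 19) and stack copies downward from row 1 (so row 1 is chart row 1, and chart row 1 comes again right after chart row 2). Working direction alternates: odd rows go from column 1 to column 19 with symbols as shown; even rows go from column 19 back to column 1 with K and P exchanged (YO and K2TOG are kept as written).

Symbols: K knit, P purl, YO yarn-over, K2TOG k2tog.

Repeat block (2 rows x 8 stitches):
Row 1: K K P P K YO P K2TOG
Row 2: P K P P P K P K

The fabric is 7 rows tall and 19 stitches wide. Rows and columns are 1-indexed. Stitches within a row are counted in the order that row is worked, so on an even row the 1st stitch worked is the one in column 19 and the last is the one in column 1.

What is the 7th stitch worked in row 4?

Row 4: (4-1) mod 2 = 1, so use chart row 2. Even row -> WS.
Chart row 2 tiled across columns 1-19: P K P P P K P K P K P P P K P K P K P
WS row: flip the tiled sequence (start at column 19) and apply K<->P; YO and K2TOG stay.
Row 4 as worked: K P K P K P K K K P K P K P K K K P K
Counting 7 along the worked row gives K.

== STITCH ==
K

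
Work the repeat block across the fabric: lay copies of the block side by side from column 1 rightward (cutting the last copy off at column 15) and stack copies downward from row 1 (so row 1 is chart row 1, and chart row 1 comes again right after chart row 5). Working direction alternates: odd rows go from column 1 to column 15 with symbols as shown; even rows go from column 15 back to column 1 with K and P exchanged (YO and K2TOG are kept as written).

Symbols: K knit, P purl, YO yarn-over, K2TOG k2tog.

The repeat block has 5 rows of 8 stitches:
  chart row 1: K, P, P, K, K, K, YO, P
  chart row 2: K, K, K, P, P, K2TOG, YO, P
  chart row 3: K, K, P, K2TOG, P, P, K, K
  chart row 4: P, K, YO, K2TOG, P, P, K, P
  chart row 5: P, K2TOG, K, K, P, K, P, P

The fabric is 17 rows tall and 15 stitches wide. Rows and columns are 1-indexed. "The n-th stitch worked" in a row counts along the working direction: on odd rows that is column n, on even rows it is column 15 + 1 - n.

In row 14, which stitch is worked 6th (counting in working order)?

For row 14: chart row = ((14-1) mod 5) + 1 = 4; this is a WS (even) row.
Chart row 4 tiled across columns 1-15: P K YO K2TOG P P K P P K YO K2TOG P P K
WS: work from column 15 back to column 1 (reverse the tiled row), swapping K<->P (YO and K2TOG unchanged).
Row 14 as worked: P K K K2TOG YO P K K P K K K2TOG YO P K
Counting 6 along the worked row gives P.

Result:
P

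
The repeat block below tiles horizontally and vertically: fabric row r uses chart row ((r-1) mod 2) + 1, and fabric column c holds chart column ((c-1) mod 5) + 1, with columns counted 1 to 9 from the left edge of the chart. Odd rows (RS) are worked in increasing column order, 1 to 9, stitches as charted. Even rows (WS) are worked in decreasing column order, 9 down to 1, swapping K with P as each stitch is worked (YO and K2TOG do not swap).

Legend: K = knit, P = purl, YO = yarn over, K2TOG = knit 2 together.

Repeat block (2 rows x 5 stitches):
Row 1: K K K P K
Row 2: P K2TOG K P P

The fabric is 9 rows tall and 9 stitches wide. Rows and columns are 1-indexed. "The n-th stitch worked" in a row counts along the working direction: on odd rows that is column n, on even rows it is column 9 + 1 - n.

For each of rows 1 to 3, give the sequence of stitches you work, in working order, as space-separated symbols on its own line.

Row 1: chart row 1, RS - tile across columns 1-9 and work as-is.
Row 2: chart row 2, WS - tiled (columns 1-9): P K2TOG K P P P K2TOG K P; work from column 9 back to 1 with K<->P swapped.
Row 3: chart row 1, RS - tile across columns 1-9 and work as-is.

Rows as worked:
K K K P K K K K P
K P K2TOG K K K P K2TOG K
K K K P K K K K P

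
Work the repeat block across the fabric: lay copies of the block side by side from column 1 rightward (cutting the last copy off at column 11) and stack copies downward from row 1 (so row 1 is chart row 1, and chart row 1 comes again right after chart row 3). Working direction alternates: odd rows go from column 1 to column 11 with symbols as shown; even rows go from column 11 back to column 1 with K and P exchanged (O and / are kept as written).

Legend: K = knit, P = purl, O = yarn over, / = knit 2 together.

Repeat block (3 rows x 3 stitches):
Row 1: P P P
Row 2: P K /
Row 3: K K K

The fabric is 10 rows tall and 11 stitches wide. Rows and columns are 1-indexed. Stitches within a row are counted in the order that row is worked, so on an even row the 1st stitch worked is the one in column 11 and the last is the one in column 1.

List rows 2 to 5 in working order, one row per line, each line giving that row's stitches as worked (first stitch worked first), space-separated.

== ROWS AS WORKED ==
P K / P K / P K / P K
K K K K K K K K K K K
K K K K K K K K K K K
P K / P K / P K / P K

Derivation:
Row 2: chart row 2, WS - tiled (columns 1-11): P K / P K / P K / P K; work from column 11 back to 1 with K<->P swapped.
Row 3: chart row 3, RS - tile across columns 1-11 and work as-is.
Row 4: chart row 1, WS - tiled (columns 1-11): P P P P P P P P P P P; work from column 11 back to 1 with K<->P swapped.
Row 5: chart row 2, RS - tile across columns 1-11 and work as-is.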